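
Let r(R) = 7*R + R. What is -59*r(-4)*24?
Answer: 45312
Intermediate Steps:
r(R) = 8*R
-59*r(-4)*24 = -472*(-4)*24 = -59*(-32)*24 = 1888*24 = 45312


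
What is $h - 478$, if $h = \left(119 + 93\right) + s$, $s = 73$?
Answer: $-193$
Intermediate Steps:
$h = 285$ ($h = \left(119 + 93\right) + 73 = 212 + 73 = 285$)
$h - 478 = 285 - 478 = -193$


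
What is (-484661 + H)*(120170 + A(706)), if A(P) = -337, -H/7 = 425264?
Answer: -414803007997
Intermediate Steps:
H = -2976848 (H = -7*425264 = -2976848)
(-484661 + H)*(120170 + A(706)) = (-484661 - 2976848)*(120170 - 337) = -3461509*119833 = -414803007997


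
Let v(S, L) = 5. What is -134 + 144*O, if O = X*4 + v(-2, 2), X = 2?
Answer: 1738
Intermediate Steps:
O = 13 (O = 2*4 + 5 = 8 + 5 = 13)
-134 + 144*O = -134 + 144*13 = -134 + 1872 = 1738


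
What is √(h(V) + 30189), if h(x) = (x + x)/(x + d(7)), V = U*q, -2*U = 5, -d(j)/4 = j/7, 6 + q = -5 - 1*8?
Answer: √228517071/87 ≈ 173.76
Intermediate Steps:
q = -19 (q = -6 + (-5 - 1*8) = -6 + (-5 - 8) = -6 - 13 = -19)
d(j) = -4*j/7
U = -5/2 (U = -½*5 = -5/2 ≈ -2.5000)
V = 95/2 (V = -5/2*(-19) = 95/2 ≈ 47.500)
h(x) = 2*x/(-4 + x) (h(x) = (x + x)/(x - 4/7*7) = (2*x)/(x - 4) = (2*x)/(-4 + x) = 2*x/(-4 + x))
√(h(V) + 30189) = √(2*(95/2)/(-4 + 95/2) + 30189) = √(2*(95/2)/(87/2) + 30189) = √(2*(95/2)*(2/87) + 30189) = √(190/87 + 30189) = √(2626633/87) = √228517071/87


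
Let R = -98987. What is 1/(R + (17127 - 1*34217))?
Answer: -1/116077 ≈ -8.6150e-6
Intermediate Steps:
1/(R + (17127 - 1*34217)) = 1/(-98987 + (17127 - 1*34217)) = 1/(-98987 + (17127 - 34217)) = 1/(-98987 - 17090) = 1/(-116077) = -1/116077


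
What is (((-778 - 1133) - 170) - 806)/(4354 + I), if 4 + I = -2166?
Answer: -2887/2184 ≈ -1.3219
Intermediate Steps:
I = -2170 (I = -4 - 2166 = -2170)
(((-778 - 1133) - 170) - 806)/(4354 + I) = (((-778 - 1133) - 170) - 806)/(4354 - 2170) = ((-1911 - 170) - 806)/2184 = (-2081 - 806)*(1/2184) = -2887*1/2184 = -2887/2184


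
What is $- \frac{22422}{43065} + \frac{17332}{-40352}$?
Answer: $- \frac{137597927}{144813240} \approx -0.95018$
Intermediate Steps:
$- \frac{22422}{43065} + \frac{17332}{-40352} = \left(-22422\right) \frac{1}{43065} + 17332 \left(- \frac{1}{40352}\right) = - \frac{7474}{14355} - \frac{4333}{10088} = - \frac{137597927}{144813240}$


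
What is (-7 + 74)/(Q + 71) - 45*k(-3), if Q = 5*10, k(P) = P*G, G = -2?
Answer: -32603/121 ≈ -269.45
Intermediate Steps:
k(P) = -2*P (k(P) = P*(-2) = -2*P)
Q = 50
(-7 + 74)/(Q + 71) - 45*k(-3) = (-7 + 74)/(50 + 71) - (-90)*(-3) = 67/121 - 45*6 = 67*(1/121) - 270 = 67/121 - 270 = -32603/121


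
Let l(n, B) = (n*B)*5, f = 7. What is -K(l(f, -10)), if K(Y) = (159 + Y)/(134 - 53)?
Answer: 191/81 ≈ 2.3580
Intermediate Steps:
l(n, B) = 5*B*n (l(n, B) = (B*n)*5 = 5*B*n)
K(Y) = 53/27 + Y/81 (K(Y) = (159 + Y)/81 = (159 + Y)*(1/81) = 53/27 + Y/81)
-K(l(f, -10)) = -(53/27 + (5*(-10)*7)/81) = -(53/27 + (1/81)*(-350)) = -(53/27 - 350/81) = -1*(-191/81) = 191/81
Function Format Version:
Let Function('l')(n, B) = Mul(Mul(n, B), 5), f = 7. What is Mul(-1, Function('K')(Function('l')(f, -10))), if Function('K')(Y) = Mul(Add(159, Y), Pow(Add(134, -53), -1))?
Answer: Rational(191, 81) ≈ 2.3580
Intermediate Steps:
Function('l')(n, B) = Mul(5, B, n) (Function('l')(n, B) = Mul(Mul(B, n), 5) = Mul(5, B, n))
Function('K')(Y) = Add(Rational(53, 27), Mul(Rational(1, 81), Y)) (Function('K')(Y) = Mul(Add(159, Y), Pow(81, -1)) = Mul(Add(159, Y), Rational(1, 81)) = Add(Rational(53, 27), Mul(Rational(1, 81), Y)))
Mul(-1, Function('K')(Function('l')(f, -10))) = Mul(-1, Add(Rational(53, 27), Mul(Rational(1, 81), Mul(5, -10, 7)))) = Mul(-1, Add(Rational(53, 27), Mul(Rational(1, 81), -350))) = Mul(-1, Add(Rational(53, 27), Rational(-350, 81))) = Mul(-1, Rational(-191, 81)) = Rational(191, 81)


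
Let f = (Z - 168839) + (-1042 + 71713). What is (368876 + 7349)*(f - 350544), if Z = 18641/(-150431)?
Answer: -25395267828928425/150431 ≈ -1.6882e+11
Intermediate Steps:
Z = -18641/150431 (Z = 18641*(-1/150431) = -18641/150431 ≈ -0.12392)
f = -14767529049/150431 (f = (-18641/150431 - 168839) + (-1042 + 71713) = -25398638250/150431 + 70671 = -14767529049/150431 ≈ -98168.)
(368876 + 7349)*(f - 350544) = (368876 + 7349)*(-14767529049/150431 - 350544) = 376225*(-67500213513/150431) = -25395267828928425/150431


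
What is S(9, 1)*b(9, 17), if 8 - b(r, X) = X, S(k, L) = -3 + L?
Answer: 18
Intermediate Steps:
b(r, X) = 8 - X
S(9, 1)*b(9, 17) = (-3 + 1)*(8 - 1*17) = -2*(8 - 17) = -2*(-9) = 18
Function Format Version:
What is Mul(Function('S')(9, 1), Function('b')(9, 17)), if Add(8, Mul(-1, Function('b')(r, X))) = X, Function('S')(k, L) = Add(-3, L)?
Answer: 18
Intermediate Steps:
Function('b')(r, X) = Add(8, Mul(-1, X))
Mul(Function('S')(9, 1), Function('b')(9, 17)) = Mul(Add(-3, 1), Add(8, Mul(-1, 17))) = Mul(-2, Add(8, -17)) = Mul(-2, -9) = 18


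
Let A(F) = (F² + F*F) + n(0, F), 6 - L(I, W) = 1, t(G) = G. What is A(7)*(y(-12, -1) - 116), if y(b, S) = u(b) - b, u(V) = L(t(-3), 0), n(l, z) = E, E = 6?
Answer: -10296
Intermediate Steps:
L(I, W) = 5 (L(I, W) = 6 - 1*1 = 6 - 1 = 5)
n(l, z) = 6
u(V) = 5
y(b, S) = 5 - b
A(F) = 6 + 2*F² (A(F) = (F² + F*F) + 6 = (F² + F²) + 6 = 2*F² + 6 = 6 + 2*F²)
A(7)*(y(-12, -1) - 116) = (6 + 2*7²)*((5 - 1*(-12)) - 116) = (6 + 2*49)*((5 + 12) - 116) = (6 + 98)*(17 - 116) = 104*(-99) = -10296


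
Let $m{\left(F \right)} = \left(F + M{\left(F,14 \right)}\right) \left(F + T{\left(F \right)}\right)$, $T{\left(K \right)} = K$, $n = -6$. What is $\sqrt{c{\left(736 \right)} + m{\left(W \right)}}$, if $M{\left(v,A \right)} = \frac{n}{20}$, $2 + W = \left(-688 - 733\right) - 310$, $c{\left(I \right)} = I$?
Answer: $\frac{\sqrt{150208845}}{5} \approx 2451.2$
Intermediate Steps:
$W = -1733$ ($W = -2 - 1731 = -1733$)
$M{\left(v,A \right)} = - \frac{3}{10}$ ($M{\left(v,A \right)} = - \frac{6}{20} = \left(-6\right) \frac{1}{20} = - \frac{3}{10}$)
$m{\left(F \right)} = 2 F \left(- \frac{3}{10} + F\right)$ ($m{\left(F \right)} = \left(F - \frac{3}{10}\right) \left(F + F\right) = \left(- \frac{3}{10} + F\right) 2 F = 2 F \left(- \frac{3}{10} + F\right)$)
$\sqrt{c{\left(736 \right)} + m{\left(W \right)}} = \sqrt{736 + \frac{1}{5} \left(-1733\right) \left(-3 + 10 \left(-1733\right)\right)} = \sqrt{736 + \frac{1}{5} \left(-1733\right) \left(-3 - 17330\right)} = \sqrt{736 + \frac{1}{5} \left(-1733\right) \left(-17333\right)} = \sqrt{736 + \frac{30038089}{5}} = \sqrt{\frac{30041769}{5}} = \frac{\sqrt{150208845}}{5}$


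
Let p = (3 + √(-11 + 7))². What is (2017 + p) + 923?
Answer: 2945 + 12*I ≈ 2945.0 + 12.0*I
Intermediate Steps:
p = (3 + 2*I)² (p = (3 + √(-4))² = (3 + 2*I)² ≈ 5.0 + 12.0*I)
(2017 + p) + 923 = (2017 + (5 + 12*I)) + 923 = (2022 + 12*I) + 923 = 2945 + 12*I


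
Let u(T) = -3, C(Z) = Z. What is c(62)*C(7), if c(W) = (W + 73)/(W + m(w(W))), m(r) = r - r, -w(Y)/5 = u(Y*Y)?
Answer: 945/62 ≈ 15.242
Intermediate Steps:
w(Y) = 15 (w(Y) = -5*(-3) = 15)
m(r) = 0
c(W) = (73 + W)/W (c(W) = (W + 73)/(W + 0) = (73 + W)/W)
c(62)*C(7) = ((73 + 62)/62)*7 = ((1/62)*135)*7 = (135/62)*7 = 945/62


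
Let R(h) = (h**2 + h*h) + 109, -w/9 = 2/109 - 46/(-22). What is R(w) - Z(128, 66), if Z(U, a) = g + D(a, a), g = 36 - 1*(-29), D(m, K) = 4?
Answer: 1093630282/1437601 ≈ 760.73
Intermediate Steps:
g = 65 (g = 36 + 29 = 65)
w = -22761/1199 (w = -9*(2/109 - 46/(-22)) = -9*(2*(1/109) - 46*(-1/22)) = -9*(2/109 + 23/11) = -9*2529/1199 = -22761/1199 ≈ -18.983)
R(h) = 109 + 2*h**2 (R(h) = (h**2 + h**2) + 109 = 2*h**2 + 109 = 109 + 2*h**2)
Z(U, a) = 69 (Z(U, a) = 65 + 4 = 69)
R(w) - Z(128, 66) = (109 + 2*(-22761/1199)**2) - 1*69 = (109 + 2*(518063121/1437601)) - 69 = (109 + 1036126242/1437601) - 69 = 1192824751/1437601 - 69 = 1093630282/1437601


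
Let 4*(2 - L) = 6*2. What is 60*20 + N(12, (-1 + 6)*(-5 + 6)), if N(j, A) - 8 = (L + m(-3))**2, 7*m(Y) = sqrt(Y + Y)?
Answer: 59235/49 - 2*I*sqrt(6)/7 ≈ 1208.9 - 0.69985*I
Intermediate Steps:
m(Y) = sqrt(2)*sqrt(Y)/7 (m(Y) = sqrt(Y + Y)/7 = sqrt(2*Y)/7 = (sqrt(2)*sqrt(Y))/7 = sqrt(2)*sqrt(Y)/7)
L = -1 (L = 2 - 3*2/2 = 2 - 1/4*12 = 2 - 3 = -1)
N(j, A) = 8 + (-1 + I*sqrt(6)/7)**2 (N(j, A) = 8 + (-1 + sqrt(2)*sqrt(-3)/7)**2 = 8 + (-1 + sqrt(2)*(I*sqrt(3))/7)**2 = 8 + (-1 + I*sqrt(6)/7)**2)
60*20 + N(12, (-1 + 6)*(-5 + 6)) = 60*20 + (435/49 - 2*I*sqrt(6)/7) = 1200 + (435/49 - 2*I*sqrt(6)/7) = 59235/49 - 2*I*sqrt(6)/7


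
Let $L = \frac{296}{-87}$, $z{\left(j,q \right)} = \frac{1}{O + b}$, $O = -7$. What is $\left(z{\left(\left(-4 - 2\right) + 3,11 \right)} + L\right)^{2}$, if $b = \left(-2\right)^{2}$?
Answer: $\frac{105625}{7569} \approx 13.955$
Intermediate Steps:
$b = 4$
$z{\left(j,q \right)} = - \frac{1}{3}$ ($z{\left(j,q \right)} = \frac{1}{-7 + 4} = \frac{1}{-3} = - \frac{1}{3}$)
$L = - \frac{296}{87}$ ($L = 296 \left(- \frac{1}{87}\right) = - \frac{296}{87} \approx -3.4023$)
$\left(z{\left(\left(-4 - 2\right) + 3,11 \right)} + L\right)^{2} = \left(- \frac{1}{3} - \frac{296}{87}\right)^{2} = \left(- \frac{325}{87}\right)^{2} = \frac{105625}{7569}$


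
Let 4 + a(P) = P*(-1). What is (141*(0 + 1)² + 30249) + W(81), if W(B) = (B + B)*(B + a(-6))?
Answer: 43836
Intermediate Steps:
a(P) = -4 - P (a(P) = -4 + P*(-1) = -4 - P)
W(B) = 2*B*(2 + B) (W(B) = (B + B)*(B + (-4 - 1*(-6))) = (2*B)*(B + (-4 + 6)) = (2*B)*(B + 2) = (2*B)*(2 + B) = 2*B*(2 + B))
(141*(0 + 1)² + 30249) + W(81) = (141*(0 + 1)² + 30249) + 2*81*(2 + 81) = (141*1² + 30249) + 2*81*83 = (141*1 + 30249) + 13446 = (141 + 30249) + 13446 = 30390 + 13446 = 43836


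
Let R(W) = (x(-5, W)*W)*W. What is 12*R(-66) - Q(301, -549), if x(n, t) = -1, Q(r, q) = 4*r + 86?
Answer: -53562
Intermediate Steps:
Q(r, q) = 86 + 4*r
R(W) = -W² (R(W) = (-W)*W = -W²)
12*R(-66) - Q(301, -549) = 12*(-1*(-66)²) - (86 + 4*301) = 12*(-1*4356) - (86 + 1204) = 12*(-4356) - 1*1290 = -52272 - 1290 = -53562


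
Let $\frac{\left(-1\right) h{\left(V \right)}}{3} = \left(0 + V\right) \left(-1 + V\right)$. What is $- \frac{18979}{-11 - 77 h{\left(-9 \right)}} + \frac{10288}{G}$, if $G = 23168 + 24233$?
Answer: $- \frac{685849227}{984945379} \approx -0.69633$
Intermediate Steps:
$G = 47401$
$h{\left(V \right)} = - 3 V \left(-1 + V\right)$ ($h{\left(V \right)} = - 3 \left(0 + V\right) \left(-1 + V\right) = - 3 V \left(-1 + V\right)$)
$- \frac{18979}{-11 - 77 h{\left(-9 \right)}} + \frac{10288}{G} = - \frac{18979}{-11 - 77 \cdot 3 \left(-9\right) \left(1 - -9\right)} + \frac{10288}{47401} = - \frac{18979}{-11 - 77 \cdot 3 \left(-9\right) \left(1 + 9\right)} + 10288 \cdot \frac{1}{47401} = - \frac{18979}{-11 - 77 \cdot 3 \left(-9\right) 10} + \frac{10288}{47401} = - \frac{18979}{-11 - -20790} + \frac{10288}{47401} = - \frac{18979}{-11 + 20790} + \frac{10288}{47401} = - \frac{18979}{20779} + \frac{10288}{47401} = - \frac{685849227}{984945379}$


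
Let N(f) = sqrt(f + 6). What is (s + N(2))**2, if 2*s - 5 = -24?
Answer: 393/4 - 38*sqrt(2) ≈ 44.510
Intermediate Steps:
s = -19/2 (s = 5/2 + (1/2)*(-24) = 5/2 - 12 = -19/2 ≈ -9.5000)
N(f) = sqrt(6 + f)
(s + N(2))**2 = (-19/2 + sqrt(6 + 2))**2 = (-19/2 + sqrt(8))**2 = (-19/2 + 2*sqrt(2))**2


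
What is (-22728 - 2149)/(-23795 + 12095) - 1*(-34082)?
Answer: 398784277/11700 ≈ 34084.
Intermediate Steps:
(-22728 - 2149)/(-23795 + 12095) - 1*(-34082) = -24877/(-11700) + 34082 = -24877*(-1/11700) + 34082 = 24877/11700 + 34082 = 398784277/11700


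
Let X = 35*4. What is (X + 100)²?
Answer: 57600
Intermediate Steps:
X = 140
(X + 100)² = (140 + 100)² = 240² = 57600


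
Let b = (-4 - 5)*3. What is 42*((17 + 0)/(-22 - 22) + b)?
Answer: -25305/22 ≈ -1150.2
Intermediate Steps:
b = -27 (b = -9*3 = -27)
42*((17 + 0)/(-22 - 22) + b) = 42*((17 + 0)/(-22 - 22) - 27) = 42*(17/(-44) - 27) = 42*(17*(-1/44) - 27) = 42*(-17/44 - 27) = 42*(-1205/44) = -25305/22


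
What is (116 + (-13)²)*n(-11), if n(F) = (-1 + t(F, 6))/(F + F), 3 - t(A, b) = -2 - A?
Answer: 1995/22 ≈ 90.682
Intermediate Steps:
t(A, b) = 5 + A (t(A, b) = 3 - (-2 - A) = 3 + (2 + A) = 5 + A)
n(F) = (4 + F)/(2*F) (n(F) = (-1 + (5 + F))/(F + F) = (4 + F)/((2*F)) = (4 + F)*(1/(2*F)) = (4 + F)/(2*F))
(116 + (-13)²)*n(-11) = (116 + (-13)²)*((½)*(4 - 11)/(-11)) = (116 + 169)*((½)*(-1/11)*(-7)) = 285*(7/22) = 1995/22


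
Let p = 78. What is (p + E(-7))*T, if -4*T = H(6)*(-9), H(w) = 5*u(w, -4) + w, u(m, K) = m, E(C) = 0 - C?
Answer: 6885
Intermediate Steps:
E(C) = -C
H(w) = 6*w (H(w) = 5*w + w = 6*w)
T = 81 (T = -6*6*(-9)/4 = -9*(-9) = -1/4*(-324) = 81)
(p + E(-7))*T = (78 - 1*(-7))*81 = (78 + 7)*81 = 85*81 = 6885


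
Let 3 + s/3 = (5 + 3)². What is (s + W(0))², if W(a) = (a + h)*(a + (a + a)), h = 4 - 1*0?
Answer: 33489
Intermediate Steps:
h = 4 (h = 4 + 0 = 4)
W(a) = 3*a*(4 + a) (W(a) = (a + 4)*(a + (a + a)) = (4 + a)*(a + 2*a) = (4 + a)*(3*a) = 3*a*(4 + a))
s = 183 (s = -9 + 3*(5 + 3)² = -9 + 3*8² = -9 + 3*64 = -9 + 192 = 183)
(s + W(0))² = (183 + 3*0*(4 + 0))² = (183 + 3*0*4)² = (183 + 0)² = 183² = 33489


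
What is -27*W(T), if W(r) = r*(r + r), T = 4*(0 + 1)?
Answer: -864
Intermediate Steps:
T = 4 (T = 4*1 = 4)
W(r) = 2*r**2 (W(r) = r*(2*r) = 2*r**2)
-27*W(T) = -54*4**2 = -54*16 = -27*32 = -864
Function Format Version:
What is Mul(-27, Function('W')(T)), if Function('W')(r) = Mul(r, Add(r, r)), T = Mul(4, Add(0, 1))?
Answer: -864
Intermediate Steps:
T = 4 (T = Mul(4, 1) = 4)
Function('W')(r) = Mul(2, Pow(r, 2)) (Function('W')(r) = Mul(r, Mul(2, r)) = Mul(2, Pow(r, 2)))
Mul(-27, Function('W')(T)) = Mul(-27, Mul(2, Pow(4, 2))) = Mul(-27, Mul(2, 16)) = Mul(-27, 32) = -864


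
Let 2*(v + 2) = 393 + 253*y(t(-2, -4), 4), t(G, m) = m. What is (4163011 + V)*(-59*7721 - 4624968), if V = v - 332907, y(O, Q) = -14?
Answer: -38901721526885/2 ≈ -1.9451e+13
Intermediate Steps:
v = -3153/2 (v = -2 + (393 + 253*(-14))/2 = -2 + (393 - 3542)/2 = -2 + (1/2)*(-3149) = -2 - 3149/2 = -3153/2 ≈ -1576.5)
V = -668967/2 (V = -3153/2 - 332907 = -668967/2 ≈ -3.3448e+5)
(4163011 + V)*(-59*7721 - 4624968) = (4163011 - 668967/2)*(-59*7721 - 4624968) = 7657055*(-455539 - 4624968)/2 = (7657055/2)*(-5080507) = -38901721526885/2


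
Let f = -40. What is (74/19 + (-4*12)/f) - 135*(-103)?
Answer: 1321459/95 ≈ 13910.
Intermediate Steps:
(74/19 + (-4*12)/f) - 135*(-103) = (74/19 - 4*12/(-40)) - 135*(-103) = (74*(1/19) - 48*(-1/40)) + 13905 = (74/19 + 6/5) + 13905 = 484/95 + 13905 = 1321459/95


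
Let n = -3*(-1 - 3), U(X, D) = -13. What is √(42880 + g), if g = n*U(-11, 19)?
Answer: 2*√10681 ≈ 206.70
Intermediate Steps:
n = 12 (n = -3*(-4) = 12)
g = -156 (g = 12*(-13) = -156)
√(42880 + g) = √(42880 - 156) = √42724 = 2*√10681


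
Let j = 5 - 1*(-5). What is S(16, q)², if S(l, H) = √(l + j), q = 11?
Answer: 26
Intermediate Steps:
j = 10 (j = 5 + 5 = 10)
S(l, H) = √(10 + l) (S(l, H) = √(l + 10) = √(10 + l))
S(16, q)² = (√(10 + 16))² = (√26)² = 26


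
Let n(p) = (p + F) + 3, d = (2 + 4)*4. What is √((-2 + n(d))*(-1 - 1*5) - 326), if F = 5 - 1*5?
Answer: 2*I*√119 ≈ 21.817*I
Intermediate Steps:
F = 0 (F = 5 - 5 = 0)
d = 24 (d = 6*4 = 24)
n(p) = 3 + p (n(p) = (p + 0) + 3 = p + 3 = 3 + p)
√((-2 + n(d))*(-1 - 1*5) - 326) = √((-2 + (3 + 24))*(-1 - 1*5) - 326) = √((-2 + 27)*(-1 - 5) - 326) = √(25*(-6) - 326) = √(-150 - 326) = √(-476) = 2*I*√119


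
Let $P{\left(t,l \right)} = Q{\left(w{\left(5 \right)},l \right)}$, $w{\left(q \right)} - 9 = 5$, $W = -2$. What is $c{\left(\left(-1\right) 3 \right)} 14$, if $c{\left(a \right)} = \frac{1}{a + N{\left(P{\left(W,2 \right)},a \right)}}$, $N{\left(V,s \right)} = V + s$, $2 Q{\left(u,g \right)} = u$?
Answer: $14$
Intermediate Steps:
$w{\left(q \right)} = 14$ ($w{\left(q \right)} = 9 + 5 = 14$)
$Q{\left(u,g \right)} = \frac{u}{2}$
$P{\left(t,l \right)} = 7$ ($P{\left(t,l \right)} = \frac{1}{2} \cdot 14 = 7$)
$c{\left(a \right)} = \frac{1}{7 + 2 a}$ ($c{\left(a \right)} = \frac{1}{a + \left(7 + a\right)} = \frac{1}{7 + 2 a}$)
$c{\left(\left(-1\right) 3 \right)} 14 = \frac{1}{7 + 2 \left(\left(-1\right) 3\right)} 14 = \frac{1}{7 + 2 \left(-3\right)} 14 = \frac{1}{7 - 6} \cdot 14 = 1^{-1} \cdot 14 = 1 \cdot 14 = 14$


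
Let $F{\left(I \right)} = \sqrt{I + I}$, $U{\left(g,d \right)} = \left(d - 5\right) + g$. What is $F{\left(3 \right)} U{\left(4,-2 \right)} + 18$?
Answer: $18 - 3 \sqrt{6} \approx 10.652$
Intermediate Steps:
$U{\left(g,d \right)} = -5 + d + g$ ($U{\left(g,d \right)} = \left(-5 + d\right) + g = -5 + d + g$)
$F{\left(I \right)} = \sqrt{2} \sqrt{I}$ ($F{\left(I \right)} = \sqrt{2 I} = \sqrt{2} \sqrt{I}$)
$F{\left(3 \right)} U{\left(4,-2 \right)} + 18 = \sqrt{2} \sqrt{3} \left(-5 - 2 + 4\right) + 18 = \sqrt{6} \left(-3\right) + 18 = - 3 \sqrt{6} + 18 = 18 - 3 \sqrt{6}$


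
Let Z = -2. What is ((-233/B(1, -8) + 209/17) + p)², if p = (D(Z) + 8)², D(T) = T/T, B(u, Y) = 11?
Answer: 181845225/34969 ≈ 5200.2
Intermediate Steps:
D(T) = 1
p = 81 (p = (1 + 8)² = 9² = 81)
((-233/B(1, -8) + 209/17) + p)² = ((-233/11 + 209/17) + 81)² = (-1662/187 + 81)² = (13485/187)² = 181845225/34969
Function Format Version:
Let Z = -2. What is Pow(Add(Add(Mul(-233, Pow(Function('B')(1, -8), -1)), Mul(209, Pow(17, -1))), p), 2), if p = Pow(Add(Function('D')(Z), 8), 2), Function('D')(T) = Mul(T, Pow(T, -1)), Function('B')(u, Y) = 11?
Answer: Rational(181845225, 34969) ≈ 5200.2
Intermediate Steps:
Function('D')(T) = 1
p = 81 (p = Pow(Add(1, 8), 2) = Pow(9, 2) = 81)
Pow(Add(Add(Mul(-233, Pow(Function('B')(1, -8), -1)), Mul(209, Pow(17, -1))), p), 2) = Pow(Add(Add(Mul(-233, Pow(11, -1)), Mul(209, Pow(17, -1))), 81), 2) = Pow(Add(Add(Mul(-233, Rational(1, 11)), Mul(209, Rational(1, 17))), 81), 2) = Pow(Add(Add(Rational(-233, 11), Rational(209, 17)), 81), 2) = Pow(Add(Rational(-1662, 187), 81), 2) = Pow(Rational(13485, 187), 2) = Rational(181845225, 34969)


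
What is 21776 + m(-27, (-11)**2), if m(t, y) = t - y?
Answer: 21628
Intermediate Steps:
21776 + m(-27, (-11)**2) = 21776 + (-27 - 1*(-11)**2) = 21776 + (-27 - 1*121) = 21776 + (-27 - 121) = 21776 - 148 = 21628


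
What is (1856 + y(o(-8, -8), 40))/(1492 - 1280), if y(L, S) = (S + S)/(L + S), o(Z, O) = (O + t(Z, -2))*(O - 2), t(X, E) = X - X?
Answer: 2785/318 ≈ 8.7579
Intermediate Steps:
t(X, E) = 0
o(Z, O) = O*(-2 + O) (o(Z, O) = (O + 0)*(O - 2) = O*(-2 + O))
y(L, S) = 2*S/(L + S) (y(L, S) = (2*S)/(L + S) = 2*S/(L + S))
(1856 + y(o(-8, -8), 40))/(1492 - 1280) = (1856 + 2*40/(-8*(-2 - 8) + 40))/(1492 - 1280) = (1856 + 2*40/(-8*(-10) + 40))/212 = (1856 + 2*40/(80 + 40))*(1/212) = (1856 + 2*40/120)*(1/212) = (1856 + 2*40*(1/120))*(1/212) = (1856 + 2/3)*(1/212) = (5570/3)*(1/212) = 2785/318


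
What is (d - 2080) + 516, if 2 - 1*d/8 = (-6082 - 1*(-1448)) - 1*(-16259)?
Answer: -94548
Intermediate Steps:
d = -92984 (d = 16 - 8*((-6082 - 1*(-1448)) - 1*(-16259)) = 16 - 8*((-6082 + 1448) + 16259) = 16 - 8*(-4634 + 16259) = 16 - 8*11625 = 16 - 93000 = -92984)
(d - 2080) + 516 = (-92984 - 2080) + 516 = -95064 + 516 = -94548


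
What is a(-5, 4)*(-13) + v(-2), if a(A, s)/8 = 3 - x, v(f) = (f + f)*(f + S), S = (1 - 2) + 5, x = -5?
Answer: -840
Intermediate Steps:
S = 4 (S = -1 + 5 = 4)
v(f) = 2*f*(4 + f) (v(f) = (f + f)*(f + 4) = (2*f)*(4 + f) = 2*f*(4 + f))
a(A, s) = 64 (a(A, s) = 8*(3 - 1*(-5)) = 8*(3 + 5) = 8*8 = 64)
a(-5, 4)*(-13) + v(-2) = 64*(-13) + 2*(-2)*(4 - 2) = -832 + 2*(-2)*2 = -832 - 8 = -840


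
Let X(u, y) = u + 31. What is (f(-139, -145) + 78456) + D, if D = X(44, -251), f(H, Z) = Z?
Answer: 78386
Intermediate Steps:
X(u, y) = 31 + u
D = 75 (D = 31 + 44 = 75)
(f(-139, -145) + 78456) + D = (-145 + 78456) + 75 = 78311 + 75 = 78386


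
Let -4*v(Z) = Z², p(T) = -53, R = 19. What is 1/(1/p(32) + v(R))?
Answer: -212/19137 ≈ -0.011078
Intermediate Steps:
v(Z) = -Z²/4
1/(1/p(32) + v(R)) = 1/(1/(-53) - ¼*19²) = 1/(-1/53 - ¼*361) = 1/(-1/53 - 361/4) = 1/(-19137/212) = -212/19137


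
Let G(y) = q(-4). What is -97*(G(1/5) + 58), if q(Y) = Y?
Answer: -5238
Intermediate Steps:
G(y) = -4
-97*(G(1/5) + 58) = -97*(-4 + 58) = -97*54 = -5238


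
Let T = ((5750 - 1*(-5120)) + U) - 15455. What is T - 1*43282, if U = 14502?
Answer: -33365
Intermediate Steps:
T = 9917 (T = ((5750 - 1*(-5120)) + 14502) - 15455 = ((5750 + 5120) + 14502) - 15455 = (10870 + 14502) - 15455 = 25372 - 15455 = 9917)
T - 1*43282 = 9917 - 1*43282 = 9917 - 43282 = -33365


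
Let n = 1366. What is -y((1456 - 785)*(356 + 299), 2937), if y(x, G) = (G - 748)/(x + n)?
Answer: -2189/440871 ≈ -0.0049652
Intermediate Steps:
y(x, G) = (-748 + G)/(1366 + x) (y(x, G) = (G - 748)/(x + 1366) = (-748 + G)/(1366 + x))
-y((1456 - 785)*(356 + 299), 2937) = -(-748 + 2937)/(1366 + (1456 - 785)*(356 + 299)) = -2189/(1366 + 671*655) = -2189/(1366 + 439505) = -2189/440871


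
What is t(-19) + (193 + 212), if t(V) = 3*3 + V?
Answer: 395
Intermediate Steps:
t(V) = 9 + V
t(-19) + (193 + 212) = (9 - 19) + (193 + 212) = -10 + 405 = 395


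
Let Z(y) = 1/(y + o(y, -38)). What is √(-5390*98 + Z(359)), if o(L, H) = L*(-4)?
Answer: I*√612697697457/1077 ≈ 726.79*I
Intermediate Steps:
o(L, H) = -4*L
Z(y) = -1/(3*y) (Z(y) = 1/(y - 4*y) = 1/(-3*y) = -1/(3*y))
√(-5390*98 + Z(359)) = √(-5390*98 - ⅓/359) = √(-528220 - ⅓*1/359) = √(-528220 - 1/1077) = √(-568892941/1077) = I*√612697697457/1077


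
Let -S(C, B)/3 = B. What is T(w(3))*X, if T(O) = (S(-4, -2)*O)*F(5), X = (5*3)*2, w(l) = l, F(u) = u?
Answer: 2700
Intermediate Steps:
S(C, B) = -3*B
X = 30 (X = 15*2 = 30)
T(O) = 30*O (T(O) = ((-3*(-2))*O)*5 = (6*O)*5 = 30*O)
T(w(3))*X = (30*3)*30 = 90*30 = 2700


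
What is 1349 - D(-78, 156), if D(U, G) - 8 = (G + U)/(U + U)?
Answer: 2683/2 ≈ 1341.5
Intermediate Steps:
D(U, G) = 8 + (G + U)/(2*U) (D(U, G) = 8 + (G + U)/(U + U) = 8 + (G + U)/((2*U)) = 8 + (G + U)*(1/(2*U)) = 8 + (G + U)/(2*U))
1349 - D(-78, 156) = 1349 - (156 + 17*(-78))/(2*(-78)) = 1349 - (-1)*(156 - 1326)/(2*78) = 1349 - (-1)*(-1170)/(2*78) = 1349 - 1*15/2 = 1349 - 15/2 = 2683/2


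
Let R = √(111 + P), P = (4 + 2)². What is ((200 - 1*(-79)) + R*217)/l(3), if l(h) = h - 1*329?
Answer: -279/326 - 1519*√3/326 ≈ -8.9263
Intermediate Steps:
l(h) = -329 + h (l(h) = h - 329 = -329 + h)
P = 36 (P = 6² = 36)
R = 7*√3 (R = √(111 + 36) = √147 = 7*√3 ≈ 12.124)
((200 - 1*(-79)) + R*217)/l(3) = ((200 - 1*(-79)) + (7*√3)*217)/(-329 + 3) = ((200 + 79) + 1519*√3)/(-326) = (279 + 1519*√3)*(-1/326) = -279/326 - 1519*√3/326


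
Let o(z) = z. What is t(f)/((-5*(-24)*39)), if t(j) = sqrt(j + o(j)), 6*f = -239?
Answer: I*sqrt(717)/14040 ≈ 0.0019072*I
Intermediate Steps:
f = -239/6 (f = (1/6)*(-239) = -239/6 ≈ -39.833)
t(j) = sqrt(2)*sqrt(j) (t(j) = sqrt(j + j) = sqrt(2*j) = sqrt(2)*sqrt(j))
t(f)/((-5*(-24)*39)) = (sqrt(2)*sqrt(-239/6))/((-5*(-24)*39)) = (sqrt(2)*(I*sqrt(1434)/6))/((120*39)) = (I*sqrt(717)/3)/4680 = (I*sqrt(717)/3)*(1/4680) = I*sqrt(717)/14040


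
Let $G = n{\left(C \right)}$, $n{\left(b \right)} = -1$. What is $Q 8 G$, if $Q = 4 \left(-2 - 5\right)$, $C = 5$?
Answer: $224$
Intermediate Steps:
$Q = -28$ ($Q = 4 \left(-7\right) = -28$)
$G = -1$
$Q 8 G = \left(-28\right) 8 \left(-1\right) = \left(-224\right) \left(-1\right) = 224$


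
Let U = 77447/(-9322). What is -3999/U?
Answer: 37278678/77447 ≈ 481.34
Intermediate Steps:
U = -77447/9322 (U = 77447*(-1/9322) = -77447/9322 ≈ -8.3080)
-3999/U = -3999/(-77447/9322) = -3999*(-9322/77447) = 37278678/77447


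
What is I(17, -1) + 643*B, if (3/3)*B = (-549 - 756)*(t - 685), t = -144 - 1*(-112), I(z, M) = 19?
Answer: 601645474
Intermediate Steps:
t = -32 (t = -144 + 112 = -32)
B = 935685 (B = (-549 - 756)*(-32 - 685) = -1305*(-717) = 935685)
I(17, -1) + 643*B = 19 + 643*935685 = 19 + 601645455 = 601645474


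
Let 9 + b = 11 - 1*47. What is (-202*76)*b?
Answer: 690840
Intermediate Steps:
b = -45 (b = -9 + (11 - 1*47) = -9 + (11 - 47) = -9 - 36 = -45)
(-202*76)*b = -202*76*(-45) = -15352*(-45) = 690840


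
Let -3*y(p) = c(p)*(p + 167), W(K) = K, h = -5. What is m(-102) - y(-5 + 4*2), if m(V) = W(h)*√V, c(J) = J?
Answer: 170 - 5*I*√102 ≈ 170.0 - 50.497*I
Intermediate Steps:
m(V) = -5*√V
y(p) = -p*(167 + p)/3 (y(p) = -p*(p + 167)/3 = -p*(167 + p)/3)
m(-102) - y(-5 + 4*2) = -5*I*√102 - (-1)*(-5 + 4*2)*(167 + (-5 + 4*2))/3 = -5*I*√102 - (-1)*(-5 + 8)*(167 + (-5 + 8))/3 = -5*I*√102 - (-1)*3*(167 + 3)/3 = -5*I*√102 - (-1)*3*170/3 = -5*I*√102 - 1*(-170) = -5*I*√102 + 170 = 170 - 5*I*√102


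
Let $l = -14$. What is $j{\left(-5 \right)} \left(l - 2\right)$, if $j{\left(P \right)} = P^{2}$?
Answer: $-400$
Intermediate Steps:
$j{\left(-5 \right)} \left(l - 2\right) = \left(-5\right)^{2} \left(-14 - 2\right) = 25 \left(-16\right) = -400$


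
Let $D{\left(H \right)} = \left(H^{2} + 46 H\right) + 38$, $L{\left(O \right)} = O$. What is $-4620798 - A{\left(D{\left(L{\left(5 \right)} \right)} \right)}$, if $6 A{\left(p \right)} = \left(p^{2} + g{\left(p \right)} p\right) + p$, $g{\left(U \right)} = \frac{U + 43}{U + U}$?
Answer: $-4635183$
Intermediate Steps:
$g{\left(U \right)} = \frac{43 + U}{2 U}$
$D{\left(H \right)} = 38 + H^{2} + 46 H$
$A{\left(p \right)} = \frac{43}{12} + \frac{p}{4} + \frac{p^{2}}{6}$ ($A{\left(p \right)} = \frac{\left(p^{2} + \frac{43 + p}{2 p} p\right) + p}{6} = \frac{\left(p^{2} + \left(\frac{43}{2} + \frac{p}{2}\right)\right) + p}{6} = \frac{\left(\frac{43}{2} + p^{2} + \frac{p}{2}\right) + p}{6} = \frac{\frac{43}{2} + p^{2} + \frac{3 p}{2}}{6} = \frac{43}{12} + \frac{p}{4} + \frac{p^{2}}{6}$)
$-4620798 - A{\left(D{\left(L{\left(5 \right)} \right)} \right)} = -4620798 - \left(\frac{43}{12} + \frac{38 + 5^{2} + 46 \cdot 5}{12} + \frac{\left(38 + 5^{2} + 46 \cdot 5\right) \left(1 + \left(38 + 5^{2} + 46 \cdot 5\right)\right)}{6}\right) = -4620798 - \left(\frac{43}{12} + \frac{38 + 25 + 230}{12} + \frac{\left(38 + 25 + 230\right) \left(1 + \left(38 + 25 + 230\right)\right)}{6}\right) = -4620798 - \left(\frac{43}{12} + \frac{1}{12} \cdot 293 + \frac{1}{6} \cdot 293 \left(1 + 293\right)\right) = -4620798 - \left(\frac{43}{12} + \frac{293}{12} + \frac{1}{6} \cdot 293 \cdot 294\right) = -4620798 - \left(\frac{43}{12} + \frac{293}{12} + 14357\right) = -4620798 - 14385 = -4635183$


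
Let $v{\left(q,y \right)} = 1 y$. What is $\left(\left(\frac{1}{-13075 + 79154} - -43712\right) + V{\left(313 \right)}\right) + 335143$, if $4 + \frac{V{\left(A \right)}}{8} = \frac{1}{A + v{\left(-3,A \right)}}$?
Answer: $\frac{7835092954950}{20682727} \approx 3.7882 \cdot 10^{5}$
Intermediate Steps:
$v{\left(q,y \right)} = y$
$V{\left(A \right)} = -32 + \frac{4}{A}$ ($V{\left(A \right)} = -32 + \frac{8}{A + A} = -32 + \frac{8}{2 A} = -32 + 8 \frac{1}{2 A} = -32 + \frac{4}{A}$)
$\left(\left(\frac{1}{-13075 + 79154} - -43712\right) + V{\left(313 \right)}\right) + 335143 = \left(\left(\frac{1}{-13075 + 79154} - -43712\right) - \left(32 - \frac{4}{313}\right)\right) + 335143 = \left(\left(\frac{1}{66079} + 43712\right) + \left(-32 + 4 \cdot \frac{1}{313}\right)\right) + 335143 = \left(\left(\frac{1}{66079} + 43712\right) + \left(-32 + \frac{4}{313}\right)\right) + 335143 = \left(\frac{2888445249}{66079} - \frac{10012}{313}\right) + 335143 = \frac{903421779989}{20682727} + 335143 = \frac{7835092954950}{20682727}$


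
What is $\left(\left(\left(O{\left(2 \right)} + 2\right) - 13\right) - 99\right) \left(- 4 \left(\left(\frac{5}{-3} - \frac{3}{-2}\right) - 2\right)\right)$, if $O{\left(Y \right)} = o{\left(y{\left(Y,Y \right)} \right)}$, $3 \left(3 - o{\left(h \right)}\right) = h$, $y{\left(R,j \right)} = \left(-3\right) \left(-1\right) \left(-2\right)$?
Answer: $-910$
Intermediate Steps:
$y{\left(R,j \right)} = -6$ ($y{\left(R,j \right)} = 3 \left(-2\right) = -6$)
$o{\left(h \right)} = 3 - \frac{h}{3}$
$O{\left(Y \right)} = 5$ ($O{\left(Y \right)} = 3 - -2 = 3 + 2 = 5$)
$\left(\left(\left(O{\left(2 \right)} + 2\right) - 13\right) - 99\right) \left(- 4 \left(\left(\frac{5}{-3} - \frac{3}{-2}\right) - 2\right)\right) = \left(\left(\left(5 + 2\right) - 13\right) - 99\right) \left(- 4 \left(\left(\frac{5}{-3} - \frac{3}{-2}\right) - 2\right)\right) = \left(\left(7 - 13\right) - 99\right) \left(- 4 \left(\left(5 \left(- \frac{1}{3}\right) - - \frac{3}{2}\right) - 2\right)\right) = \left(-6 - 99\right) \left(- 4 \left(\left(- \frac{5}{3} + \frac{3}{2}\right) - 2\right)\right) = - 105 \left(- 4 \left(- \frac{1}{6} - 2\right)\right) = - 105 \left(\left(-4\right) \left(- \frac{13}{6}\right)\right) = \left(-105\right) \frac{26}{3} = -910$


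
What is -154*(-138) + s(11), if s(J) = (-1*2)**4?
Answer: 21268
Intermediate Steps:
s(J) = 16 (s(J) = (-2)**4 = 16)
-154*(-138) + s(11) = -154*(-138) + 16 = 21252 + 16 = 21268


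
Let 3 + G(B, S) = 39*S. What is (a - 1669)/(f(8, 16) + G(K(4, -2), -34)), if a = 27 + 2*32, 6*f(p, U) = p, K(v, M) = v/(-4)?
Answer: 4734/3983 ≈ 1.1886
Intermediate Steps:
K(v, M) = -v/4 (K(v, M) = v*(-1/4) = -v/4)
f(p, U) = p/6
a = 91 (a = 27 + 64 = 91)
G(B, S) = -3 + 39*S
(a - 1669)/(f(8, 16) + G(K(4, -2), -34)) = (91 - 1669)/((1/6)*8 + (-3 + 39*(-34))) = -1578/(4/3 + (-3 - 1326)) = -1578/(4/3 - 1329) = -1578/(-3983/3) = -1578*(-3/3983) = 4734/3983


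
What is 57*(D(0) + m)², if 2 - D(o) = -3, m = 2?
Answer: 2793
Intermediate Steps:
D(o) = 5 (D(o) = 2 - 1*(-3) = 2 + 3 = 5)
57*(D(0) + m)² = 57*(5 + 2)² = 57*7² = 57*49 = 2793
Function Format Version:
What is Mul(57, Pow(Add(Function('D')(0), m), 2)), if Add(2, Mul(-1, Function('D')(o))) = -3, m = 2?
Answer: 2793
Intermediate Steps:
Function('D')(o) = 5 (Function('D')(o) = Add(2, Mul(-1, -3)) = Add(2, 3) = 5)
Mul(57, Pow(Add(Function('D')(0), m), 2)) = Mul(57, Pow(Add(5, 2), 2)) = Mul(57, Pow(7, 2)) = Mul(57, 49) = 2793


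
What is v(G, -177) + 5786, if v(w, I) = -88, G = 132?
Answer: 5698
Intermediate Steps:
v(G, -177) + 5786 = -88 + 5786 = 5698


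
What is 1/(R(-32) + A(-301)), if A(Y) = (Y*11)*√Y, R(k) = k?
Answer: I/(-32*I + 3311*√301) ≈ -9.6976e-9 + 1.7408e-5*I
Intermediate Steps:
A(Y) = 11*Y^(3/2) (A(Y) = (11*Y)*√Y = 11*Y^(3/2))
1/(R(-32) + A(-301)) = 1/(-32 + 11*(-301)^(3/2)) = 1/(-32 + 11*(-301*I*√301)) = 1/(-32 - 3311*I*√301)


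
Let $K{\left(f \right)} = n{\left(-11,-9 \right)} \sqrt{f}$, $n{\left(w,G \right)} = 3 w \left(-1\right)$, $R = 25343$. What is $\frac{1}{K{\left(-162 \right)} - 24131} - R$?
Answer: $- \frac{14761830680728}{582481579} - \frac{297 i \sqrt{2}}{582481579} \approx -25343.0 - 7.2109 \cdot 10^{-7} i$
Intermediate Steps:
$n{\left(w,G \right)} = - 3 w$
$K{\left(f \right)} = 33 \sqrt{f}$ ($K{\left(f \right)} = \left(-3\right) \left(-11\right) \sqrt{f} = 33 \sqrt{f}$)
$\frac{1}{K{\left(-162 \right)} - 24131} - R = \frac{1}{33 \sqrt{-162} - 24131} - 25343 = \frac{1}{33 \cdot 9 i \sqrt{2} - 24131} - 25343 = \frac{1}{297 i \sqrt{2} - 24131} - 25343 = \frac{1}{-24131 + 297 i \sqrt{2}} - 25343 = -25343 + \frac{1}{-24131 + 297 i \sqrt{2}}$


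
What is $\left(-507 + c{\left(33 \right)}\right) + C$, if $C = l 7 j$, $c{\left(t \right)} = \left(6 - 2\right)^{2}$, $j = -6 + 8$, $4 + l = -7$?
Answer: $-645$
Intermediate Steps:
$l = -11$ ($l = -4 - 7 = -11$)
$j = 2$
$c{\left(t \right)} = 16$ ($c{\left(t \right)} = 4^{2} = 16$)
$C = -154$ ($C = \left(-11\right) 7 \cdot 2 = \left(-77\right) 2 = -154$)
$\left(-507 + c{\left(33 \right)}\right) + C = \left(-507 + 16\right) - 154 = -491 - 154 = -645$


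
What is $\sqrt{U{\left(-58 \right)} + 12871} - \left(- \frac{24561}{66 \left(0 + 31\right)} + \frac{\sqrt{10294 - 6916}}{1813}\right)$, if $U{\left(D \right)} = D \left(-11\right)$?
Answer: $\frac{8187}{682} + 3 \sqrt{1501} - \frac{\sqrt{3378}}{1813} \approx 128.2$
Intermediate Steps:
$U{\left(D \right)} = - 11 D$
$\sqrt{U{\left(-58 \right)} + 12871} - \left(- \frac{24561}{66 \left(0 + 31\right)} + \frac{\sqrt{10294 - 6916}}{1813}\right) = \sqrt{\left(-11\right) \left(-58\right) + 12871} - \left(- \frac{24561}{66 \left(0 + 31\right)} + \frac{\sqrt{10294 - 6916}}{1813}\right) = \sqrt{638 + 12871} - \left(- \frac{24561}{66 \cdot 31} + \sqrt{3378} \cdot \frac{1}{1813}\right) = \sqrt{13509} - \left(- \frac{24561}{2046} + \frac{\sqrt{3378}}{1813}\right) = 3 \sqrt{1501} - \left(\left(-24561\right) \frac{1}{2046} + \frac{\sqrt{3378}}{1813}\right) = 3 \sqrt{1501} - \left(- \frac{8187}{682} + \frac{\sqrt{3378}}{1813}\right) = 3 \sqrt{1501} + \left(\frac{8187}{682} - \frac{\sqrt{3378}}{1813}\right) = \frac{8187}{682} + 3 \sqrt{1501} - \frac{\sqrt{3378}}{1813}$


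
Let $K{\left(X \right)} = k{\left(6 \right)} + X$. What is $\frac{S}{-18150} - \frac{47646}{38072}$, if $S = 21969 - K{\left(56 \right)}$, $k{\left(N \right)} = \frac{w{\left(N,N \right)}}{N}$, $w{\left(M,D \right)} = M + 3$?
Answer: $- \frac{212373691}{86375850} \approx -2.4587$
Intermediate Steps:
$w{\left(M,D \right)} = 3 + M$
$k{\left(N \right)} = \frac{3 + N}{N}$
$K{\left(X \right)} = \frac{3}{2} + X$ ($K{\left(X \right)} = \frac{3 + 6}{6} + X = \frac{1}{6} \cdot 9 + X = \frac{3}{2} + X$)
$S = \frac{43823}{2}$ ($S = 21969 - \left(\frac{3}{2} + 56\right) = 21969 - \frac{115}{2} = \frac{43823}{2} \approx 21912.0$)
$\frac{S}{-18150} - \frac{47646}{38072} = \frac{43823}{2 \left(-18150\right)} - \frac{47646}{38072} = \frac{43823}{2} \left(- \frac{1}{18150}\right) - \frac{23823}{19036} = - \frac{43823}{36300} - \frac{23823}{19036} = - \frac{212373691}{86375850}$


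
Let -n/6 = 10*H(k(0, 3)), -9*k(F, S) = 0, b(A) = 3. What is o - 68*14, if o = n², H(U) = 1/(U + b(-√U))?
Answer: -552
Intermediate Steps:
k(F, S) = 0 (k(F, S) = -⅑*0 = 0)
H(U) = 1/(3 + U) (H(U) = 1/(U + 3) = 1/(3 + U))
n = -20 (n = -60/(3 + 0) = -60/3 = -6*10/3 = -20)
o = 400 (o = (-20)² = 400)
o - 68*14 = 400 - 68*14 = 400 - 1*952 = 400 - 952 = -552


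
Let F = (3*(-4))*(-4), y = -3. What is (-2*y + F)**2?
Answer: 2916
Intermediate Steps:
F = 48 (F = -12*(-4) = 48)
(-2*y + F)**2 = (-2*(-3) + 48)**2 = (6 + 48)**2 = 54**2 = 2916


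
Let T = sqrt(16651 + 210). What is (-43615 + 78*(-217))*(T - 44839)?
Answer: 2714597899 - 60541*sqrt(16861) ≈ 2.7067e+9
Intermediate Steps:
T = sqrt(16861) ≈ 129.85
(-43615 + 78*(-217))*(T - 44839) = (-43615 + 78*(-217))*(sqrt(16861) - 44839) = (-43615 - 16926)*(-44839 + sqrt(16861)) = -60541*(-44839 + sqrt(16861)) = 2714597899 - 60541*sqrt(16861)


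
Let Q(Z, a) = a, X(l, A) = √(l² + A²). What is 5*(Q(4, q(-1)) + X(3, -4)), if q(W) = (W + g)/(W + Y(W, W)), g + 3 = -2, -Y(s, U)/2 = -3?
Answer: 19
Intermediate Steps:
Y(s, U) = 6 (Y(s, U) = -2*(-3) = 6)
g = -5 (g = -3 - 2 = -5)
q(W) = (-5 + W)/(6 + W) (q(W) = (W - 5)/(W + 6) = (-5 + W)/(6 + W))
X(l, A) = √(A² + l²)
5*(Q(4, q(-1)) + X(3, -4)) = 5*((-5 - 1)/(6 - 1) + √((-4)² + 3²)) = 5*(-6/5 + √(16 + 9)) = 5*((⅕)*(-6) + √25) = 5*(-6/5 + 5) = 5*(19/5) = 19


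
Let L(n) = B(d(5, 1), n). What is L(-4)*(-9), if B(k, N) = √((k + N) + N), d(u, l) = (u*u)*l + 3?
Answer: -18*√5 ≈ -40.249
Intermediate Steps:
d(u, l) = 3 + l*u² (d(u, l) = u²*l + 3 = l*u² + 3 = 3 + l*u²)
B(k, N) = √(k + 2*N) (B(k, N) = √((N + k) + N) = √(k + 2*N))
L(n) = √(28 + 2*n) (L(n) = √((3 + 1*5²) + 2*n) = √((3 + 1*25) + 2*n) = √((3 + 25) + 2*n) = √(28 + 2*n))
L(-4)*(-9) = √(28 + 2*(-4))*(-9) = √(28 - 8)*(-9) = √20*(-9) = (2*√5)*(-9) = -18*√5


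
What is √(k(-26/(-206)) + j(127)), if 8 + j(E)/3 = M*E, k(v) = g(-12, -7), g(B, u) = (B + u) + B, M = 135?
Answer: 2*√12845 ≈ 226.67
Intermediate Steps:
g(B, u) = u + 2*B
k(v) = -31 (k(v) = -7 + 2*(-12) = -7 - 24 = -31)
j(E) = -24 + 405*E (j(E) = -24 + 3*(135*E) = -24 + 405*E)
√(k(-26/(-206)) + j(127)) = √(-31 + (-24 + 405*127)) = √(-31 + (-24 + 51435)) = √(-31 + 51411) = √51380 = 2*√12845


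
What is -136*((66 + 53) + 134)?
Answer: -34408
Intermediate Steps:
-136*((66 + 53) + 134) = -136*(119 + 134) = -136*253 = -34408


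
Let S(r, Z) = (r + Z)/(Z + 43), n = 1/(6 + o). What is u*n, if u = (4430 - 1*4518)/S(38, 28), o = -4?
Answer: -142/3 ≈ -47.333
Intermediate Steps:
n = 1/2 (n = 1/(6 - 4) = 1/2 ≈ 0.50000)
S(r, Z) = (Z + r)/(43 + Z)
u = -284/3 (u = (4430 - 1*4518)/(((28 + 38)/(43 + 28))) = (4430 - 4518)/((66/71)) = -88/((1/71)*66) = -88/66/71 = -88*71/66 = -284/3 ≈ -94.667)
u*n = -284/3*1/2 = -142/3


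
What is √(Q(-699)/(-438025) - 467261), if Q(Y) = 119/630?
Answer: I*√3227452293312751070/2628150 ≈ 683.56*I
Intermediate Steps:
Q(Y) = 17/90 (Q(Y) = 119*(1/630) = 17/90)
√(Q(-699)/(-438025) - 467261) = √((17/90)/(-438025) - 467261) = √((17/90)*(-1/438025) - 467261) = √(-17/39422250 - 467261) = √(-18420479957267/39422250) = I*√3227452293312751070/2628150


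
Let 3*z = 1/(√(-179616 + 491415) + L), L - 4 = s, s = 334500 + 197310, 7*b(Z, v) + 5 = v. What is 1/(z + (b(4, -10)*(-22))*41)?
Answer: 241077899762551488/465969140692150259389 + 7791*√111/465969140692150259389 ≈ 0.00051737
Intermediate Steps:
b(Z, v) = -5/7 + v/7
s = 531810
L = 531814 (L = 4 + 531810 = 531814)
z = 1/(3*(531814 + 53*√111)) (z = 1/(3*(√(-179616 + 491415) + 531814)) = 1/(3*(√311799 + 531814)) = 1/(3*(53*√111 + 531814)) = 1/(3*(531814 + 53*√111)) ≈ 6.2613e-7)
1/(z + (b(4, -10)*(-22))*41) = 1/((531814/848477456391 - 53*√111/848477456391) + ((-5/7 + (⅐)*(-10))*(-22))*41) = 1/((531814/848477456391 - 53*√111/848477456391) + ((-5/7 - 10/7)*(-22))*41) = 1/((531814/848477456391 - 53*√111/848477456391) - 15/7*(-22)*41) = 1/((531814/848477456391 - 53*√111/848477456391) + (330/7)*41) = 1/((531814/848477456391 - 53*√111/848477456391) + 13530/7) = 1/(11479899988692928/5939342194737 - 53*√111/848477456391)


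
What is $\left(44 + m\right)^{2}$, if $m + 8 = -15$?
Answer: $441$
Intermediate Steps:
$m = -23$ ($m = -8 - 15 = -23$)
$\left(44 + m\right)^{2} = \left(44 - 23\right)^{2} = 21^{2} = 441$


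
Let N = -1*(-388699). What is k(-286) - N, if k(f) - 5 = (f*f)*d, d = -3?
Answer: -634082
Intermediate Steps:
k(f) = 5 - 3*f² (k(f) = 5 + (f*f)*(-3) = 5 + f²*(-3) = 5 - 3*f²)
N = 388699
k(-286) - N = (5 - 3*(-286)²) - 1*388699 = (5 - 3*81796) - 388699 = (5 - 245388) - 388699 = -245383 - 388699 = -634082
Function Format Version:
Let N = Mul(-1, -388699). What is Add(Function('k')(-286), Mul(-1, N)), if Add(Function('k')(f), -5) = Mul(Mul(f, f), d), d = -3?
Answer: -634082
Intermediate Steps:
Function('k')(f) = Add(5, Mul(-3, Pow(f, 2))) (Function('k')(f) = Add(5, Mul(Mul(f, f), -3)) = Add(5, Mul(Pow(f, 2), -3)) = Add(5, Mul(-3, Pow(f, 2))))
N = 388699
Add(Function('k')(-286), Mul(-1, N)) = Add(Add(5, Mul(-3, Pow(-286, 2))), Mul(-1, 388699)) = Add(Add(5, Mul(-3, 81796)), -388699) = Add(Add(5, -245388), -388699) = Add(-245383, -388699) = -634082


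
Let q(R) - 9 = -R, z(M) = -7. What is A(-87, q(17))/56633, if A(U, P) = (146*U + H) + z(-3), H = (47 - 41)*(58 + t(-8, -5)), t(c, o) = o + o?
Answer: -12421/56633 ≈ -0.21932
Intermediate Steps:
t(c, o) = 2*o
H = 288 (H = (47 - 41)*(58 + 2*(-5)) = 6*(58 - 10) = 6*48 = 288)
q(R) = 9 - R
A(U, P) = 281 + 146*U (A(U, P) = (146*U + 288) - 7 = (288 + 146*U) - 7 = 281 + 146*U)
A(-87, q(17))/56633 = (281 + 146*(-87))/56633 = (281 - 12702)*(1/56633) = -12421*1/56633 = -12421/56633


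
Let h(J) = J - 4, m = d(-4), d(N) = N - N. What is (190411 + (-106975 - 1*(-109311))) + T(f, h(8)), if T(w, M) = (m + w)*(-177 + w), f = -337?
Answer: 365965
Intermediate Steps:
d(N) = 0
m = 0
h(J) = -4 + J
T(w, M) = w*(-177 + w) (T(w, M) = (0 + w)*(-177 + w) = w*(-177 + w))
(190411 + (-106975 - 1*(-109311))) + T(f, h(8)) = (190411 + (-106975 - 1*(-109311))) - 337*(-177 - 337) = (190411 + (-106975 + 109311)) - 337*(-514) = (190411 + 2336) + 173218 = 192747 + 173218 = 365965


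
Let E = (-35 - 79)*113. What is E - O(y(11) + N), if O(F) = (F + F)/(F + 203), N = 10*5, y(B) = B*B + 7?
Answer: -4908398/381 ≈ -12883.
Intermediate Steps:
y(B) = 7 + B**2 (y(B) = B**2 + 7 = 7 + B**2)
N = 50
O(F) = 2*F/(203 + F) (O(F) = (2*F)/(203 + F) = 2*F/(203 + F))
E = -12882 (E = -114*113 = -12882)
E - O(y(11) + N) = -12882 - 2*((7 + 11**2) + 50)/(203 + ((7 + 11**2) + 50)) = -12882 - 2*((7 + 121) + 50)/(203 + ((7 + 121) + 50)) = -12882 - 2*(128 + 50)/(203 + (128 + 50)) = -12882 - 2*178/(203 + 178) = -12882 - 2*178/381 = -12882 - 1*356/381 = -12882 - 356/381 = -4908398/381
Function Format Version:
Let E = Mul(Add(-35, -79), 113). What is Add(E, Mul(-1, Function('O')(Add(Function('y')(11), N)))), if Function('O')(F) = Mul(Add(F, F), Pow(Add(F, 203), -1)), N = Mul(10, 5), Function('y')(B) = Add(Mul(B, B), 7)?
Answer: Rational(-4908398, 381) ≈ -12883.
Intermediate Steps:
Function('y')(B) = Add(7, Pow(B, 2)) (Function('y')(B) = Add(Pow(B, 2), 7) = Add(7, Pow(B, 2)))
N = 50
Function('O')(F) = Mul(2, F, Pow(Add(203, F), -1)) (Function('O')(F) = Mul(Mul(2, F), Pow(Add(203, F), -1)) = Mul(2, F, Pow(Add(203, F), -1)))
E = -12882 (E = Mul(-114, 113) = -12882)
Add(E, Mul(-1, Function('O')(Add(Function('y')(11), N)))) = Add(-12882, Mul(-1, Mul(2, Add(Add(7, Pow(11, 2)), 50), Pow(Add(203, Add(Add(7, Pow(11, 2)), 50)), -1)))) = Add(-12882, Mul(-1, Mul(2, Add(Add(7, 121), 50), Pow(Add(203, Add(Add(7, 121), 50)), -1)))) = Add(-12882, Mul(-1, Mul(2, Add(128, 50), Pow(Add(203, Add(128, 50)), -1)))) = Add(-12882, Mul(-1, Mul(2, 178, Pow(Add(203, 178), -1)))) = Add(-12882, Mul(-1, Mul(2, 178, Pow(381, -1)))) = Add(-12882, Mul(-1, Mul(2, 178, Rational(1, 381)))) = Add(-12882, Mul(-1, Rational(356, 381))) = Add(-12882, Rational(-356, 381)) = Rational(-4908398, 381)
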